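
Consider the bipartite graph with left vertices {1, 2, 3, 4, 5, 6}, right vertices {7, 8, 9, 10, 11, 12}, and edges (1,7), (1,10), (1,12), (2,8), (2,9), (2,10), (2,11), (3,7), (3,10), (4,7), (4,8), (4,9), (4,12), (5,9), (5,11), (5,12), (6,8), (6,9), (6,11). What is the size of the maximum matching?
6 (matching: (1,12), (2,11), (3,10), (4,7), (5,9), (6,8); upper bound min(|L|,|R|) = min(6,6) = 6)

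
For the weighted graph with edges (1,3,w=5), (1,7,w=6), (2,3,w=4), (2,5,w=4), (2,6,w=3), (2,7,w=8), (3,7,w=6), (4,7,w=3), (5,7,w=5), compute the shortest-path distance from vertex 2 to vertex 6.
3 (path: 2 -> 6; weights 3 = 3)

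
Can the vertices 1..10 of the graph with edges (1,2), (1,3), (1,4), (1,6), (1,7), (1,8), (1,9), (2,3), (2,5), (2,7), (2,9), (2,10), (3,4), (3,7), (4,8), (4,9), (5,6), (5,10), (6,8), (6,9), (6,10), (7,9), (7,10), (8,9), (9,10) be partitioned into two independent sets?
No (odd cycle of length 3: 9 -> 1 -> 6 -> 9)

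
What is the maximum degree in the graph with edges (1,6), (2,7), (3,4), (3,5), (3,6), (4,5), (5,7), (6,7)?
3 (attained at vertices 3, 5, 6, 7)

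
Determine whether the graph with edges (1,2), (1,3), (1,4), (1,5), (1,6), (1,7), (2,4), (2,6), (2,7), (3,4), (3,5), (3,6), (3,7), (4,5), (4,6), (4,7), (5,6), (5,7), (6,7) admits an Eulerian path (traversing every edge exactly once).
Yes (the graph is connected and exactly 2 vertices have odd degree: {3, 5}; any Eulerian path must start and end at those)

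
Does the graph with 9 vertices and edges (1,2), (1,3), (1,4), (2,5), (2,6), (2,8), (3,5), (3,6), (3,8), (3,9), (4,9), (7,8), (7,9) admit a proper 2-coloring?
Yes. Partition: {1, 5, 6, 8, 9}, {2, 3, 4, 7}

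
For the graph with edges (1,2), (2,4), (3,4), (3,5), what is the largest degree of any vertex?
2 (attained at vertices 2, 3, 4)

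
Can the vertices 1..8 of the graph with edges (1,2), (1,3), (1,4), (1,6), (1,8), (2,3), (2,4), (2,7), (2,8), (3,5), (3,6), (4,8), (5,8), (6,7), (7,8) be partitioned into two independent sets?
No (odd cycle of length 3: 2 -> 1 -> 3 -> 2)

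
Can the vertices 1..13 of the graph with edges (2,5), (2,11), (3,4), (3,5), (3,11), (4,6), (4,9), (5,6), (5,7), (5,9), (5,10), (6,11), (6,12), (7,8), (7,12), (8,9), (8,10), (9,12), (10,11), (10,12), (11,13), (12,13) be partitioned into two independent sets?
Yes. Partition: {1, 2, 3, 6, 7, 9, 10, 13}, {4, 5, 8, 11, 12}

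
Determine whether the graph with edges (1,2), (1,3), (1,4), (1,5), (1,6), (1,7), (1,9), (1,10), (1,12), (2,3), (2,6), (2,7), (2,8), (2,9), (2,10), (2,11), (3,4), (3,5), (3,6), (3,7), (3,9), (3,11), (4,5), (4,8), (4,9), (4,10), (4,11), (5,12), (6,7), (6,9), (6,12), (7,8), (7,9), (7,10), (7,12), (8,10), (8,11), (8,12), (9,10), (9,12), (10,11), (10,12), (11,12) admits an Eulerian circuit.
No (2 vertices have odd degree: {1, 4}; Eulerian circuit requires 0)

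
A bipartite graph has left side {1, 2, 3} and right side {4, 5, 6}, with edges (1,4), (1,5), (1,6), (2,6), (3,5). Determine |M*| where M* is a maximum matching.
3 (matching: (1,4), (2,6), (3,5); upper bound min(|L|,|R|) = min(3,3) = 3)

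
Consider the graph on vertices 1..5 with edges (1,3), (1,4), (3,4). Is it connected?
No, it has 3 components: {1, 3, 4}, {2}, {5}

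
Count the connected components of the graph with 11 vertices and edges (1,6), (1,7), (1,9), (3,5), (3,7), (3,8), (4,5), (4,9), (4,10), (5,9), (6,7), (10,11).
2 (components: {1, 3, 4, 5, 6, 7, 8, 9, 10, 11}, {2})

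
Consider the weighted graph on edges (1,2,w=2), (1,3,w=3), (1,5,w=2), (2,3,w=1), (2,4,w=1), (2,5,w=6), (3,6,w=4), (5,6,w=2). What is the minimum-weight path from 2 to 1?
2 (path: 2 -> 1; weights 2 = 2)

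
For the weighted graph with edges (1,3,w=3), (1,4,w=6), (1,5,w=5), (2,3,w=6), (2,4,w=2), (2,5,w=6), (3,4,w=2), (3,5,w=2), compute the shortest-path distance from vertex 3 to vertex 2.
4 (path: 3 -> 4 -> 2; weights 2 + 2 = 4)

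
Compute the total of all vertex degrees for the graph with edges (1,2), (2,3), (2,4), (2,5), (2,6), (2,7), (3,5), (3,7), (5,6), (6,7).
20 (handshake: sum of degrees = 2|E| = 2 x 10 = 20)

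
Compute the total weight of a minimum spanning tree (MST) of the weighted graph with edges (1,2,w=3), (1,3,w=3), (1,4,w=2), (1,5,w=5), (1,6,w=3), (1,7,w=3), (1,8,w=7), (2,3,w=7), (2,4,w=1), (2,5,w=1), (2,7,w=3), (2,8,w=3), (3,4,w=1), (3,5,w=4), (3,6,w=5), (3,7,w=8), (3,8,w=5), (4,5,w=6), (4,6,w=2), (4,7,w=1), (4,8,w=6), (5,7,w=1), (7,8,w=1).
9 (MST edges: (1,4,w=2), (2,4,w=1), (2,5,w=1), (3,4,w=1), (4,6,w=2), (4,7,w=1), (7,8,w=1); sum of weights 2 + 1 + 1 + 1 + 2 + 1 + 1 = 9)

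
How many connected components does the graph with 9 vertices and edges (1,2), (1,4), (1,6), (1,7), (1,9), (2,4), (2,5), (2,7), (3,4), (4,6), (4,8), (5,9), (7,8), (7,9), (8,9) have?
1 (components: {1, 2, 3, 4, 5, 6, 7, 8, 9})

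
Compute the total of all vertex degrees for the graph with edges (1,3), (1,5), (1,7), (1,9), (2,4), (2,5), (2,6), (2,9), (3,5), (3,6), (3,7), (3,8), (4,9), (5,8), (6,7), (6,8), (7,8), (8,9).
36 (handshake: sum of degrees = 2|E| = 2 x 18 = 36)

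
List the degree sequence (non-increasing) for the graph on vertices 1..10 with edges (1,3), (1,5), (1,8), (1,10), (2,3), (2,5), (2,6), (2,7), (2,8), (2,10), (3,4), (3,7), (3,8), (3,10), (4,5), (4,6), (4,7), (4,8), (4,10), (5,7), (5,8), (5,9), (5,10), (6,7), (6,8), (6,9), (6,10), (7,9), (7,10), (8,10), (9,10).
[9, 7, 7, 7, 6, 6, 6, 6, 4, 4] (degrees: deg(1)=4, deg(2)=6, deg(3)=6, deg(4)=6, deg(5)=7, deg(6)=6, deg(7)=7, deg(8)=7, deg(9)=4, deg(10)=9)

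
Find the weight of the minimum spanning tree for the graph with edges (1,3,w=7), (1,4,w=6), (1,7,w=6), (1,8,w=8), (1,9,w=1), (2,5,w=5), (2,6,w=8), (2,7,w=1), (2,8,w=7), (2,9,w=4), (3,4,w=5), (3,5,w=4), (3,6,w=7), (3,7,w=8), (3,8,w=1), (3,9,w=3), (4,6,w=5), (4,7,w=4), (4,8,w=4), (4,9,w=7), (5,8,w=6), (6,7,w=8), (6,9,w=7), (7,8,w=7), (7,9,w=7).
23 (MST edges: (1,9,w=1), (2,7,w=1), (2,9,w=4), (3,5,w=4), (3,8,w=1), (3,9,w=3), (4,6,w=5), (4,7,w=4); sum of weights 1 + 1 + 4 + 4 + 1 + 3 + 5 + 4 = 23)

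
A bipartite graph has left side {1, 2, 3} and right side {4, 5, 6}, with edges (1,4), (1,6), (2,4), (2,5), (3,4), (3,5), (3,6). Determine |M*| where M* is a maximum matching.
3 (matching: (1,6), (2,5), (3,4); upper bound min(|L|,|R|) = min(3,3) = 3)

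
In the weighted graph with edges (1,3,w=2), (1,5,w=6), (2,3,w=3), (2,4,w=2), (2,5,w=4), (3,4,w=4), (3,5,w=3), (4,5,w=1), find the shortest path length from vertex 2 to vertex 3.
3 (path: 2 -> 3; weights 3 = 3)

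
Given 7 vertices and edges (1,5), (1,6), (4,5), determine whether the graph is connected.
No, it has 4 components: {1, 4, 5, 6}, {2}, {3}, {7}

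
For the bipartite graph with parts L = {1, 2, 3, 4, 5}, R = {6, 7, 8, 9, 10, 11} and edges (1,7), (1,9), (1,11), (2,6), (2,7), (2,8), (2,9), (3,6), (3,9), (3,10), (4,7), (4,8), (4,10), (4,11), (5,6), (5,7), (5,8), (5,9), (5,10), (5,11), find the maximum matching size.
5 (matching: (1,11), (2,9), (3,10), (4,8), (5,7); upper bound min(|L|,|R|) = min(5,6) = 5)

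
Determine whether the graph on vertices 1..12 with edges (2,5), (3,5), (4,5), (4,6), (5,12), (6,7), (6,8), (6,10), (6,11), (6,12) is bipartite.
Yes. Partition: {1, 2, 3, 4, 7, 8, 9, 10, 11, 12}, {5, 6}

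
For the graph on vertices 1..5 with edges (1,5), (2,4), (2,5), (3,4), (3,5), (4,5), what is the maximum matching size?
2 (matching: (2,4), (3,5); upper bound floor(n/2) = floor(5/2) = 2)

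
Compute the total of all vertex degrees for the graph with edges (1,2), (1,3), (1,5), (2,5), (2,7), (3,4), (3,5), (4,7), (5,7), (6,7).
20 (handshake: sum of degrees = 2|E| = 2 x 10 = 20)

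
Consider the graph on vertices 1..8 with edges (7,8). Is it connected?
No, it has 7 components: {1}, {2}, {3}, {4}, {5}, {6}, {7, 8}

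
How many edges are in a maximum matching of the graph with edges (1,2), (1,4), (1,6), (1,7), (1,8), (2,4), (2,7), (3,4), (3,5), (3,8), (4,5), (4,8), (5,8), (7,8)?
4 (matching: (1,6), (2,7), (3,4), (5,8); upper bound floor(n/2) = floor(8/2) = 4)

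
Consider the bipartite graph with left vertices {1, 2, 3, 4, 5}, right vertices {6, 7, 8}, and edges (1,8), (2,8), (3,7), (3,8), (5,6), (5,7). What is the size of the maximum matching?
3 (matching: (1,8), (3,7), (5,6); upper bound min(|L|,|R|) = min(5,3) = 3)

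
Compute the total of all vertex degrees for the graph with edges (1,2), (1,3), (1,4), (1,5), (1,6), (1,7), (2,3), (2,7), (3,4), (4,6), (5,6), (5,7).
24 (handshake: sum of degrees = 2|E| = 2 x 12 = 24)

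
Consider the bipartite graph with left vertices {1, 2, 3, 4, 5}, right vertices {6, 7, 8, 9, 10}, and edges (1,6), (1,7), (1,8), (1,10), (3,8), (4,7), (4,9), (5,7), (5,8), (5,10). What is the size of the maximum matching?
4 (matching: (1,10), (3,8), (4,9), (5,7); upper bound min(|L|,|R|) = min(5,5) = 5)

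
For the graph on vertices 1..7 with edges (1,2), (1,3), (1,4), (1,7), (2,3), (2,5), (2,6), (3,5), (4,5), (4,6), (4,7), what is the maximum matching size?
3 (matching: (1,7), (3,5), (4,6); upper bound floor(n/2) = floor(7/2) = 3)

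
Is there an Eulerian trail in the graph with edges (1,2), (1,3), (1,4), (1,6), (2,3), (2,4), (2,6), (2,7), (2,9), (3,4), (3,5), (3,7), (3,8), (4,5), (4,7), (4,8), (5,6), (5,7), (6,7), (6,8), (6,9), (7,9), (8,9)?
Yes — and in fact it has an Eulerian circuit (the graph is connected and all 9 vertices have even degree)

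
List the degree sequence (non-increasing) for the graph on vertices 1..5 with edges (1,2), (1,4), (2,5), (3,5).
[2, 2, 2, 1, 1] (degrees: deg(1)=2, deg(2)=2, deg(3)=1, deg(4)=1, deg(5)=2)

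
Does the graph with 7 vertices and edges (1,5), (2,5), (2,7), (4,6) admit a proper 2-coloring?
Yes. Partition: {1, 2, 3, 4}, {5, 6, 7}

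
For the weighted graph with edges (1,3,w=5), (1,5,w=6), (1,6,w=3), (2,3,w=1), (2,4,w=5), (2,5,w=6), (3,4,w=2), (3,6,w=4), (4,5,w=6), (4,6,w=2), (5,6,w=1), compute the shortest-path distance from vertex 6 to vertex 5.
1 (path: 6 -> 5; weights 1 = 1)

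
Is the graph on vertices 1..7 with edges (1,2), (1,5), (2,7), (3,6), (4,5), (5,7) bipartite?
Yes. Partition: {1, 3, 4, 7}, {2, 5, 6}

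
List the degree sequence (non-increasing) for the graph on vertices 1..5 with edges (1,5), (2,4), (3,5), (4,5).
[3, 2, 1, 1, 1] (degrees: deg(1)=1, deg(2)=1, deg(3)=1, deg(4)=2, deg(5)=3)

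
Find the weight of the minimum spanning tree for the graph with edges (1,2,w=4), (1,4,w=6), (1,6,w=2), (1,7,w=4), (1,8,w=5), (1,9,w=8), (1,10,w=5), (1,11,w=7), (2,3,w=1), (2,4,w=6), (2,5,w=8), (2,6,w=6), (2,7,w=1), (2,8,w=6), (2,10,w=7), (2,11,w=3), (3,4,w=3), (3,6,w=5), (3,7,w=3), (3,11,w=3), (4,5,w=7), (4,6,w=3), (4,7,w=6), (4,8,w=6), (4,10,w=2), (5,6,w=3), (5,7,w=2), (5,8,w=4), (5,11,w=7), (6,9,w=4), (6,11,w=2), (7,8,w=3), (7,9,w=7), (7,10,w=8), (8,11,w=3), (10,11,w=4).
23 (MST edges: (1,6,w=2), (2,3,w=1), (2,7,w=1), (2,11,w=3), (3,4,w=3), (4,10,w=2), (5,7,w=2), (6,9,w=4), (6,11,w=2), (7,8,w=3); sum of weights 2 + 1 + 1 + 3 + 3 + 2 + 2 + 4 + 2 + 3 = 23)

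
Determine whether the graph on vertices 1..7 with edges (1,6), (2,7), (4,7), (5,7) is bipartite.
Yes. Partition: {1, 2, 3, 4, 5}, {6, 7}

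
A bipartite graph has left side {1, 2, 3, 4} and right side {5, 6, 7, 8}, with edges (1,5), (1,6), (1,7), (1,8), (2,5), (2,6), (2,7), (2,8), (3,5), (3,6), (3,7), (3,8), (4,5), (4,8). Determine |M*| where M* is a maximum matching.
4 (matching: (1,8), (2,7), (3,6), (4,5); upper bound min(|L|,|R|) = min(4,4) = 4)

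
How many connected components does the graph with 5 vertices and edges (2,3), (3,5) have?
3 (components: {1}, {2, 3, 5}, {4})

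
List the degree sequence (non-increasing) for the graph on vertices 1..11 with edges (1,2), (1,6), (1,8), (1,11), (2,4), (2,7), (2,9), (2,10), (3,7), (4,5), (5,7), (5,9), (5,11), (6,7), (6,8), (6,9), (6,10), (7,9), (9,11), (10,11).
[5, 5, 5, 5, 4, 4, 4, 3, 2, 2, 1] (degrees: deg(1)=4, deg(2)=5, deg(3)=1, deg(4)=2, deg(5)=4, deg(6)=5, deg(7)=5, deg(8)=2, deg(9)=5, deg(10)=3, deg(11)=4)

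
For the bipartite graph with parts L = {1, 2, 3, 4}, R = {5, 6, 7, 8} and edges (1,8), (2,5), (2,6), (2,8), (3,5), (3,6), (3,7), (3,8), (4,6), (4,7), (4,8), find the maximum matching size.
4 (matching: (1,8), (2,6), (3,5), (4,7); upper bound min(|L|,|R|) = min(4,4) = 4)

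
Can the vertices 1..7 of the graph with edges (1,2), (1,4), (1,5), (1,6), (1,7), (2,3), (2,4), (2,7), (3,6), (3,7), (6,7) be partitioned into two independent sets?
No (odd cycle of length 3: 4 -> 1 -> 2 -> 4)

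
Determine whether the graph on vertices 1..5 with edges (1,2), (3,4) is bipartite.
Yes. Partition: {1, 3, 5}, {2, 4}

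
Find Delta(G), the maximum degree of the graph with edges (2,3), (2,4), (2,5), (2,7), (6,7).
4 (attained at vertex 2)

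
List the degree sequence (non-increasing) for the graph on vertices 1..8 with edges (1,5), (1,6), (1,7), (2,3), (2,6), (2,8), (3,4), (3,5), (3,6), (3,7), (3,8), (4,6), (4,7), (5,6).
[6, 5, 3, 3, 3, 3, 3, 2] (degrees: deg(1)=3, deg(2)=3, deg(3)=6, deg(4)=3, deg(5)=3, deg(6)=5, deg(7)=3, deg(8)=2)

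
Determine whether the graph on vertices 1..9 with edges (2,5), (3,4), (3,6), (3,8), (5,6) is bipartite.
Yes. Partition: {1, 2, 4, 6, 7, 8, 9}, {3, 5}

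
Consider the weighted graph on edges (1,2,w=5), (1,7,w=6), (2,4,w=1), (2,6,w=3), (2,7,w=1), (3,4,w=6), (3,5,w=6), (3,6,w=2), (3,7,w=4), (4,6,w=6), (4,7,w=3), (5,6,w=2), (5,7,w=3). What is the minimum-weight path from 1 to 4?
6 (path: 1 -> 2 -> 4; weights 5 + 1 = 6)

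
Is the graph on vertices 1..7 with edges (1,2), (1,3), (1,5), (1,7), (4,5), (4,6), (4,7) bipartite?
Yes. Partition: {1, 4}, {2, 3, 5, 6, 7}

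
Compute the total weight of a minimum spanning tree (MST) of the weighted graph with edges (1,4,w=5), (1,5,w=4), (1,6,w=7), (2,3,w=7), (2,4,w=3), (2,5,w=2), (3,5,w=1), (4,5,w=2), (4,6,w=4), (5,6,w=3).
12 (MST edges: (1,5,w=4), (2,5,w=2), (3,5,w=1), (4,5,w=2), (5,6,w=3); sum of weights 4 + 2 + 1 + 2 + 3 = 12)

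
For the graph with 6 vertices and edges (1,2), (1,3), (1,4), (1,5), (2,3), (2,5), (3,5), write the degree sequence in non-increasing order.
[4, 3, 3, 3, 1, 0] (degrees: deg(1)=4, deg(2)=3, deg(3)=3, deg(4)=1, deg(5)=3, deg(6)=0)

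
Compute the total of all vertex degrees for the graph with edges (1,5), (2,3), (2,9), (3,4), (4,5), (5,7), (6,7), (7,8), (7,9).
18 (handshake: sum of degrees = 2|E| = 2 x 9 = 18)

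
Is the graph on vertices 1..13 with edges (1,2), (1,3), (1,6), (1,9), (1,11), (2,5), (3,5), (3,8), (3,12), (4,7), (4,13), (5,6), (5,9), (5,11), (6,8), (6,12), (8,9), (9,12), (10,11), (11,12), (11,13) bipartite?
Yes. Partition: {1, 5, 7, 8, 10, 12, 13}, {2, 3, 4, 6, 9, 11}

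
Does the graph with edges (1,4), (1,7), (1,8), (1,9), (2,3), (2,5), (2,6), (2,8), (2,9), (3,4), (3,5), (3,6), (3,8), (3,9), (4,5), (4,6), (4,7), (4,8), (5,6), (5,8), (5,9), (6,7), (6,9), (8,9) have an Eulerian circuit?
No (2 vertices have odd degree: {2, 7}; Eulerian circuit requires 0)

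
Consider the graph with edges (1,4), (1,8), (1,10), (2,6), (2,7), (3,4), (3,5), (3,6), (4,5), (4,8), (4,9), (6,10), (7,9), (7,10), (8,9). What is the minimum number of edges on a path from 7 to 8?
2 (path: 7 -> 9 -> 8, 2 edges)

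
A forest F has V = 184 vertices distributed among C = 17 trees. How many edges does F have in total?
167 (Each of the 17 component trees on V_i vertices has V_i - 1 edges; summing gives V - C = 184 - 17 = 167)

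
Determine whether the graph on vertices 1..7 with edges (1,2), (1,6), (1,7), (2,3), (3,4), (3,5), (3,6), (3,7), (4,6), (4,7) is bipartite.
No (odd cycle of length 3: 4 -> 7 -> 3 -> 4)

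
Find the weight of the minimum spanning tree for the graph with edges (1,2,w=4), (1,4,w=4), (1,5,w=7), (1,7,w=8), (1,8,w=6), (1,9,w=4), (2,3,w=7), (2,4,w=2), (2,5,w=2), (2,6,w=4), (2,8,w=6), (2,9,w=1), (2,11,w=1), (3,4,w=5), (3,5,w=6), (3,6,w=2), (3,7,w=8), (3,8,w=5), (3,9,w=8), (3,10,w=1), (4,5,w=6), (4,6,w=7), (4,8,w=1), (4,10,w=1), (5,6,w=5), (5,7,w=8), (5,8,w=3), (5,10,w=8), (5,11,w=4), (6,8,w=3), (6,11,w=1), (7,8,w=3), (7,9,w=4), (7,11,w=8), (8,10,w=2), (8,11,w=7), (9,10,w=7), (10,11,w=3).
17 (MST edges: (1,9,w=4), (2,4,w=2), (2,5,w=2), (2,9,w=1), (2,11,w=1), (3,10,w=1), (4,8,w=1), (4,10,w=1), (6,11,w=1), (7,8,w=3); sum of weights 4 + 2 + 2 + 1 + 1 + 1 + 1 + 1 + 1 + 3 = 17)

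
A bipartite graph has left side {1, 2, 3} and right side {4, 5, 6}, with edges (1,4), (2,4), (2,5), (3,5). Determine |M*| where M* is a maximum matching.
2 (matching: (1,4), (2,5); upper bound min(|L|,|R|) = min(3,3) = 3)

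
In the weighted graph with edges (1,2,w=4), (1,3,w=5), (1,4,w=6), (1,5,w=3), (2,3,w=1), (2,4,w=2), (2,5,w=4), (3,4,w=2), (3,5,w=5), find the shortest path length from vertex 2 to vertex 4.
2 (path: 2 -> 4; weights 2 = 2)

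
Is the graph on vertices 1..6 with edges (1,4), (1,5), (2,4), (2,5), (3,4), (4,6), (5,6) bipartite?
Yes. Partition: {1, 2, 3, 6}, {4, 5}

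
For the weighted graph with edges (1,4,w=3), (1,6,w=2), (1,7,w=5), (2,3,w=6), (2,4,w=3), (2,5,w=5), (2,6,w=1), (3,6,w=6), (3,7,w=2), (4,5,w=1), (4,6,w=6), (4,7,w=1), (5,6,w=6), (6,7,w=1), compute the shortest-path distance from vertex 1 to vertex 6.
2 (path: 1 -> 6; weights 2 = 2)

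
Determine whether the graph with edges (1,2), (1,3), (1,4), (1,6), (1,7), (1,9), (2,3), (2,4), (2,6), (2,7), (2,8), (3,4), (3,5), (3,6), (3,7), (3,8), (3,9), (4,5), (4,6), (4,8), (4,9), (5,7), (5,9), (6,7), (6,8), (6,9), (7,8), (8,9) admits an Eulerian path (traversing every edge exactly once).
Yes (the graph is connected and exactly 2 vertices have odd degree: {4, 6}; any Eulerian path must start and end at those)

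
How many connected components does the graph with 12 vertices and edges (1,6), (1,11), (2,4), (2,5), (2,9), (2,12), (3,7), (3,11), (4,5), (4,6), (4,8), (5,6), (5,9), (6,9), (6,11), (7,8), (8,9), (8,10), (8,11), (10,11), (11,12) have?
1 (components: {1, 2, 3, 4, 5, 6, 7, 8, 9, 10, 11, 12})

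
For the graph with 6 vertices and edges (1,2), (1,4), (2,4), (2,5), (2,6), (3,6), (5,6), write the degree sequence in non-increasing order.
[4, 3, 2, 2, 2, 1] (degrees: deg(1)=2, deg(2)=4, deg(3)=1, deg(4)=2, deg(5)=2, deg(6)=3)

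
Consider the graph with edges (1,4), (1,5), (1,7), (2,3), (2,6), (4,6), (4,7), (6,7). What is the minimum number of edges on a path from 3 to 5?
5 (path: 3 -> 2 -> 6 -> 7 -> 1 -> 5, 5 edges)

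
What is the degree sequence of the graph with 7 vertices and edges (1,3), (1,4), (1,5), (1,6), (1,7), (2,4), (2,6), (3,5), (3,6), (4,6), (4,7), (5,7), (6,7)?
[5, 5, 4, 4, 3, 3, 2] (degrees: deg(1)=5, deg(2)=2, deg(3)=3, deg(4)=4, deg(5)=3, deg(6)=5, deg(7)=4)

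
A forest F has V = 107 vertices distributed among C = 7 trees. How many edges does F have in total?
100 (Each of the 7 component trees on V_i vertices has V_i - 1 edges; summing gives V - C = 107 - 7 = 100)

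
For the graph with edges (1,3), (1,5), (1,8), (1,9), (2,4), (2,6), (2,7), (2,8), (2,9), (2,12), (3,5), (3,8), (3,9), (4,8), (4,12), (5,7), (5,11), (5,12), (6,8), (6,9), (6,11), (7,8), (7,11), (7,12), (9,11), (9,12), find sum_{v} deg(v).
52 (handshake: sum of degrees = 2|E| = 2 x 26 = 52)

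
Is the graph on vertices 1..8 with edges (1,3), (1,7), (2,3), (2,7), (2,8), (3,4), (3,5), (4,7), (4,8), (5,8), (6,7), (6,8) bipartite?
Yes. Partition: {1, 2, 4, 5, 6}, {3, 7, 8}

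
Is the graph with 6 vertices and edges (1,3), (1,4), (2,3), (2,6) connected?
No, it has 2 components: {1, 2, 3, 4, 6}, {5}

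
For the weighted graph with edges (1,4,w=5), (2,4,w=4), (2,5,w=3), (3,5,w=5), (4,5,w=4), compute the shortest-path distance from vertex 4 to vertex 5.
4 (path: 4 -> 5; weights 4 = 4)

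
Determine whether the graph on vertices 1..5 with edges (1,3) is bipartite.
Yes. Partition: {1, 2, 4, 5}, {3}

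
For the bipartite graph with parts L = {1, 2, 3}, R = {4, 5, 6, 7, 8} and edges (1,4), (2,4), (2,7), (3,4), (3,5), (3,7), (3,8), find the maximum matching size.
3 (matching: (1,4), (2,7), (3,8); upper bound min(|L|,|R|) = min(3,5) = 3)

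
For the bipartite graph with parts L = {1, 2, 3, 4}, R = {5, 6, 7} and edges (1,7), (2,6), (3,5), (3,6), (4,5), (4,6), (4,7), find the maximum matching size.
3 (matching: (1,7), (2,6), (3,5); upper bound min(|L|,|R|) = min(4,3) = 3)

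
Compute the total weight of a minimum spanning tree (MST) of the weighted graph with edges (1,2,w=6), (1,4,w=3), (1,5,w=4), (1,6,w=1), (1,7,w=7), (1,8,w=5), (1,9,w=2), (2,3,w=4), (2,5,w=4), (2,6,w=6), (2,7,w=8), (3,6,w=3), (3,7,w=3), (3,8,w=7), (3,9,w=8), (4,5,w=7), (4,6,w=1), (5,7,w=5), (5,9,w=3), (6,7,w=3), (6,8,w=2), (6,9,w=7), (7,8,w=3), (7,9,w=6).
19 (MST edges: (1,6,w=1), (1,9,w=2), (2,3,w=4), (3,6,w=3), (3,7,w=3), (4,6,w=1), (5,9,w=3), (6,8,w=2); sum of weights 1 + 2 + 4 + 3 + 3 + 1 + 3 + 2 = 19)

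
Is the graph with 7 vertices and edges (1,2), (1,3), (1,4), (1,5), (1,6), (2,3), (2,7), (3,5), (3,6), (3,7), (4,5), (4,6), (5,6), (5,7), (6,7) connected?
Yes (BFS from 1 visits [1, 2, 3, 4, 5, 6, 7] — all 7 vertices reached)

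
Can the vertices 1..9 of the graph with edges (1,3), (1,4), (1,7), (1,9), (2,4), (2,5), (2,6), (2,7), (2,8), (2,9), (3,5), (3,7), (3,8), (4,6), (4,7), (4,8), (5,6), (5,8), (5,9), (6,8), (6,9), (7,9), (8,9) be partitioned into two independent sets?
No (odd cycle of length 3: 3 -> 1 -> 7 -> 3)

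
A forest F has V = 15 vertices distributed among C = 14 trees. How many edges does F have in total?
1 (Each of the 14 component trees on V_i vertices has V_i - 1 edges; summing gives V - C = 15 - 14 = 1)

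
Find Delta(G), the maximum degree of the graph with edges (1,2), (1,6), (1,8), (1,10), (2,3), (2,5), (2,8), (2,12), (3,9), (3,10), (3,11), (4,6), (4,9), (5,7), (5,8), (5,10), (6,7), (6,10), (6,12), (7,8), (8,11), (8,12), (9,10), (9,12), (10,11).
6 (attained at vertices 8, 10)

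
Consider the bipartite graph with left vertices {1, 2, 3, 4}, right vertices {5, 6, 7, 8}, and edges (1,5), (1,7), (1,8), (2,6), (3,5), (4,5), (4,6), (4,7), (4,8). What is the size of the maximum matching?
4 (matching: (1,8), (2,6), (3,5), (4,7); upper bound min(|L|,|R|) = min(4,4) = 4)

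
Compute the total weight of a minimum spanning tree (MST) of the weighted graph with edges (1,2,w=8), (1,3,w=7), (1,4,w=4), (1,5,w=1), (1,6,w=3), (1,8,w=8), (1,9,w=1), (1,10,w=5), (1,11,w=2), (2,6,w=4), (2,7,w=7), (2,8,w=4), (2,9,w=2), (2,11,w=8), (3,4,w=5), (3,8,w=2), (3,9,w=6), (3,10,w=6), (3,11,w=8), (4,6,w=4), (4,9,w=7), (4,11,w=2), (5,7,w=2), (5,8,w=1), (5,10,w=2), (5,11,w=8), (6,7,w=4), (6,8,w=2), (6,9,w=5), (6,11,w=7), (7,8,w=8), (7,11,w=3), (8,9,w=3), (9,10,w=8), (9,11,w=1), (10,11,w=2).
16 (MST edges: (1,5,w=1), (1,9,w=1), (2,9,w=2), (3,8,w=2), (4,11,w=2), (5,7,w=2), (5,8,w=1), (5,10,w=2), (6,8,w=2), (9,11,w=1); sum of weights 1 + 1 + 2 + 2 + 2 + 2 + 1 + 2 + 2 + 1 = 16)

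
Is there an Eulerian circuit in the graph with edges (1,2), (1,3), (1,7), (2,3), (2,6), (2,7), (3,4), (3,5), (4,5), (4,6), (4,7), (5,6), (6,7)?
No (2 vertices have odd degree: {1, 5}; Eulerian circuit requires 0)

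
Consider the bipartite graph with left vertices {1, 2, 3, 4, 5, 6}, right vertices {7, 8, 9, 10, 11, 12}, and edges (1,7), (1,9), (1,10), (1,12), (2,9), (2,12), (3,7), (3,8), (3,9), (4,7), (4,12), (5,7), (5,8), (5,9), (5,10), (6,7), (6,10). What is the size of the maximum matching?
5 (matching: (1,12), (2,9), (3,8), (4,7), (5,10); upper bound min(|L|,|R|) = min(6,6) = 6)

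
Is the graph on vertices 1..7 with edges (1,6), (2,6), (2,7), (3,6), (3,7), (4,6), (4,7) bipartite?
Yes. Partition: {1, 2, 3, 4, 5}, {6, 7}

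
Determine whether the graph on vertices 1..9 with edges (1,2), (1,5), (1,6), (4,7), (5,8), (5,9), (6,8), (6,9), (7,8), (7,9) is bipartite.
Yes. Partition: {1, 3, 4, 8, 9}, {2, 5, 6, 7}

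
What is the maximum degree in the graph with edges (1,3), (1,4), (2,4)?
2 (attained at vertices 1, 4)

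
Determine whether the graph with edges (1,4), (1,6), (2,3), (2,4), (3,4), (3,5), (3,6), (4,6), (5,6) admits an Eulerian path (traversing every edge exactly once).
Yes — and in fact it has an Eulerian circuit (the graph is connected and all 6 vertices have even degree)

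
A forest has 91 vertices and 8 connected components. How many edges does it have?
83 (Each of the 8 component trees on V_i vertices has V_i - 1 edges; summing gives V - C = 91 - 8 = 83)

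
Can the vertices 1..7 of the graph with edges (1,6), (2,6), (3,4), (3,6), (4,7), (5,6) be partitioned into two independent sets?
Yes. Partition: {1, 2, 3, 5, 7}, {4, 6}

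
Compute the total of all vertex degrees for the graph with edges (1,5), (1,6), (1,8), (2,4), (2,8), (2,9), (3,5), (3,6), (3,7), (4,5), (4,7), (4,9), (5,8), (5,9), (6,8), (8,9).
32 (handshake: sum of degrees = 2|E| = 2 x 16 = 32)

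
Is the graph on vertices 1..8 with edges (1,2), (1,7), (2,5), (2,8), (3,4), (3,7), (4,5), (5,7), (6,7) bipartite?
Yes. Partition: {1, 3, 5, 6, 8}, {2, 4, 7}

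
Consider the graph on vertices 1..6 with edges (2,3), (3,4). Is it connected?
No, it has 4 components: {1}, {2, 3, 4}, {5}, {6}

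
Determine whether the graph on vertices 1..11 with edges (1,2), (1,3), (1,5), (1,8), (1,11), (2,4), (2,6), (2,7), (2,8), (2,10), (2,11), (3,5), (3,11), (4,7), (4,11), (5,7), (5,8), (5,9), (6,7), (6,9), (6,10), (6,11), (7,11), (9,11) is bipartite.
No (odd cycle of length 3: 8 -> 1 -> 5 -> 8)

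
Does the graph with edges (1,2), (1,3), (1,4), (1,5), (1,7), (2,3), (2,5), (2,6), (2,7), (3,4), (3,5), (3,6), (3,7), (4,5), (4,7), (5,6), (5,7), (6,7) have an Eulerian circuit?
No (2 vertices have odd degree: {1, 2}; Eulerian circuit requires 0)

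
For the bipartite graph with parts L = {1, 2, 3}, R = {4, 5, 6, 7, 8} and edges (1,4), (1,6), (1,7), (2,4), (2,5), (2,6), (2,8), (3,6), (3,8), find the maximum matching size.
3 (matching: (1,7), (2,8), (3,6); upper bound min(|L|,|R|) = min(3,5) = 3)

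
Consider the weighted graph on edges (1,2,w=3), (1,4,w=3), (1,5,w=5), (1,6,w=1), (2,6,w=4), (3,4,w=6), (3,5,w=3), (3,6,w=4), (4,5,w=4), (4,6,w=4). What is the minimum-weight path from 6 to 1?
1 (path: 6 -> 1; weights 1 = 1)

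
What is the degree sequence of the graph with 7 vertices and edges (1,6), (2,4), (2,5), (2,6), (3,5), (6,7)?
[3, 3, 2, 1, 1, 1, 1] (degrees: deg(1)=1, deg(2)=3, deg(3)=1, deg(4)=1, deg(5)=2, deg(6)=3, deg(7)=1)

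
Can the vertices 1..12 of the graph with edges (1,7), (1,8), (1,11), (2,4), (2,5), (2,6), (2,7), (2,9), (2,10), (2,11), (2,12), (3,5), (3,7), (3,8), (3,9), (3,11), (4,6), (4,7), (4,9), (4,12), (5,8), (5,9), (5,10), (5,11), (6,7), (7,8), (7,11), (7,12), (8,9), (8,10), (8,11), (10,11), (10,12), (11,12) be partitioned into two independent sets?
No (odd cycle of length 3: 11 -> 1 -> 7 -> 11)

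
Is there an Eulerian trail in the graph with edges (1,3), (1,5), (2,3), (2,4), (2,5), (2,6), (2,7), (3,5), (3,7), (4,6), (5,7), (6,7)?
Yes (the graph is connected and exactly 2 vertices have odd degree: {2, 6}; any Eulerian path must start and end at those)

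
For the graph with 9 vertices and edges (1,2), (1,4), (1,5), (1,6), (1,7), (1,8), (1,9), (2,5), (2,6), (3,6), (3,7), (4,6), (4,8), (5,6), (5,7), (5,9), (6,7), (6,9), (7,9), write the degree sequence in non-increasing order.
[7, 7, 5, 5, 4, 3, 3, 2, 2] (degrees: deg(1)=7, deg(2)=3, deg(3)=2, deg(4)=3, deg(5)=5, deg(6)=7, deg(7)=5, deg(8)=2, deg(9)=4)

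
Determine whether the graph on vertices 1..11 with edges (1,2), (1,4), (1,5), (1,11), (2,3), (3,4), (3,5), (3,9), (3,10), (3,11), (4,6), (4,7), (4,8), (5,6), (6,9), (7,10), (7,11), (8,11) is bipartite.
Yes. Partition: {1, 3, 6, 7, 8}, {2, 4, 5, 9, 10, 11}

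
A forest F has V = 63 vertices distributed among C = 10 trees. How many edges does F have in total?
53 (Each of the 10 component trees on V_i vertices has V_i - 1 edges; summing gives V - C = 63 - 10 = 53)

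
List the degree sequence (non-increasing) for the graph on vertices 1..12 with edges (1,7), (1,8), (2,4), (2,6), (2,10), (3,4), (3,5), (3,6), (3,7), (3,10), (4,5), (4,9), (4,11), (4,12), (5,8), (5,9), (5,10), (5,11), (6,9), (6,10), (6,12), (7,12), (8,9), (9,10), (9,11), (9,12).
[7, 6, 6, 5, 5, 5, 4, 3, 3, 3, 3, 2] (degrees: deg(1)=2, deg(2)=3, deg(3)=5, deg(4)=6, deg(5)=6, deg(6)=5, deg(7)=3, deg(8)=3, deg(9)=7, deg(10)=5, deg(11)=3, deg(12)=4)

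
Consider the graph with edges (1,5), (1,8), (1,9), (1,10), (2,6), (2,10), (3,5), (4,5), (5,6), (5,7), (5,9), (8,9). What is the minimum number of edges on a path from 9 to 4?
2 (path: 9 -> 5 -> 4, 2 edges)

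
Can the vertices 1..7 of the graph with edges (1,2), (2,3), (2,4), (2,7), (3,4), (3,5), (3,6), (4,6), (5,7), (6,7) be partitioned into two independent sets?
No (odd cycle of length 3: 3 -> 2 -> 4 -> 3)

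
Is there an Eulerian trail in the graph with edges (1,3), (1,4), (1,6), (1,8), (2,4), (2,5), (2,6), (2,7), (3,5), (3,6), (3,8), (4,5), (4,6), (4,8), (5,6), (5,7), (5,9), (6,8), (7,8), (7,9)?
Yes (the graph is connected and exactly 2 vertices have odd degree: {4, 8}; any Eulerian path must start and end at those)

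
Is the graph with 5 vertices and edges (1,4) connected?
No, it has 4 components: {1, 4}, {2}, {3}, {5}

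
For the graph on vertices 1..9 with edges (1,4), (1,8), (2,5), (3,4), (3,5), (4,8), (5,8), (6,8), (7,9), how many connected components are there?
2 (components: {1, 2, 3, 4, 5, 6, 8}, {7, 9})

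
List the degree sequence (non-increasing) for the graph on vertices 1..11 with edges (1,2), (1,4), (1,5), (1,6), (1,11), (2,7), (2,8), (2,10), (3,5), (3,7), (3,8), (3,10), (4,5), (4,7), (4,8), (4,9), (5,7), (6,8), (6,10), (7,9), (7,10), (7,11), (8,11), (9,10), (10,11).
[7, 6, 5, 5, 5, 4, 4, 4, 4, 3, 3] (degrees: deg(1)=5, deg(2)=4, deg(3)=4, deg(4)=5, deg(5)=4, deg(6)=3, deg(7)=7, deg(8)=5, deg(9)=3, deg(10)=6, deg(11)=4)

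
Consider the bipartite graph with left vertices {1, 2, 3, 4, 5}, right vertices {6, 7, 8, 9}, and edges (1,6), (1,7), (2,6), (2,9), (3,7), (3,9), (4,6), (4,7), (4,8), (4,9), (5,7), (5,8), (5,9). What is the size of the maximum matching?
4 (matching: (1,7), (2,9), (4,6), (5,8); upper bound min(|L|,|R|) = min(5,4) = 4)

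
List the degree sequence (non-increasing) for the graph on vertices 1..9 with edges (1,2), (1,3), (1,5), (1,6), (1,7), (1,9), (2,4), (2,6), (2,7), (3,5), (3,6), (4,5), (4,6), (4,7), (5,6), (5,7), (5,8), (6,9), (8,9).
[6, 6, 6, 4, 4, 4, 3, 3, 2] (degrees: deg(1)=6, deg(2)=4, deg(3)=3, deg(4)=4, deg(5)=6, deg(6)=6, deg(7)=4, deg(8)=2, deg(9)=3)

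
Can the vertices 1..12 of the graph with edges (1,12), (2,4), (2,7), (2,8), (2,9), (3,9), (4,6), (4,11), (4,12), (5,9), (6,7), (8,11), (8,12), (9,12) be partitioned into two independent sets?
Yes. Partition: {1, 4, 7, 8, 9, 10}, {2, 3, 5, 6, 11, 12}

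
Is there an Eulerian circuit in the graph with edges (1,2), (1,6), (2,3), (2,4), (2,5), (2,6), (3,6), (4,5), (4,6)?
No (2 vertices have odd degree: {2, 4}; Eulerian circuit requires 0)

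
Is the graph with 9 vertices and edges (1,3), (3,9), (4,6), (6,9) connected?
No, it has 5 components: {1, 3, 4, 6, 9}, {2}, {5}, {7}, {8}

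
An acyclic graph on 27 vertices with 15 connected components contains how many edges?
12 (Each of the 15 component trees on V_i vertices has V_i - 1 edges; summing gives V - C = 27 - 15 = 12)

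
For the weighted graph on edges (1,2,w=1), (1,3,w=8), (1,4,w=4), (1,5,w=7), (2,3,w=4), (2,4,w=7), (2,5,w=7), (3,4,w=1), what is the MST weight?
13 (MST edges: (1,2,w=1), (1,4,w=4), (1,5,w=7), (3,4,w=1); sum of weights 1 + 4 + 7 + 1 = 13)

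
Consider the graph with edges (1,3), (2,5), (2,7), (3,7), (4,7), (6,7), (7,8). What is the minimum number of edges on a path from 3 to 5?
3 (path: 3 -> 7 -> 2 -> 5, 3 edges)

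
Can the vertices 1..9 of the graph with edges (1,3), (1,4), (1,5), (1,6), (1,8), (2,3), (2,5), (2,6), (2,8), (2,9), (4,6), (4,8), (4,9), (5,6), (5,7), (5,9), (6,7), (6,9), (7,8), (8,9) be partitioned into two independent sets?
No (odd cycle of length 3: 5 -> 1 -> 6 -> 5)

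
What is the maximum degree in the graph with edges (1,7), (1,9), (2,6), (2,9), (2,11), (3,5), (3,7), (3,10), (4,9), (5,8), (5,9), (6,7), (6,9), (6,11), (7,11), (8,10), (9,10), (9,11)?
7 (attained at vertex 9)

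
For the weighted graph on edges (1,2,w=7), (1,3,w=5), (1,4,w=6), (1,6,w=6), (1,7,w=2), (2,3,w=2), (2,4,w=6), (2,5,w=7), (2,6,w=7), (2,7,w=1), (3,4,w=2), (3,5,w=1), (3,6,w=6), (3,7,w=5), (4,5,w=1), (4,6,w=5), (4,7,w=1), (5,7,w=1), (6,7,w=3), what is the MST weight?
9 (MST edges: (1,7,w=2), (2,7,w=1), (3,5,w=1), (4,5,w=1), (4,7,w=1), (6,7,w=3); sum of weights 2 + 1 + 1 + 1 + 1 + 3 = 9)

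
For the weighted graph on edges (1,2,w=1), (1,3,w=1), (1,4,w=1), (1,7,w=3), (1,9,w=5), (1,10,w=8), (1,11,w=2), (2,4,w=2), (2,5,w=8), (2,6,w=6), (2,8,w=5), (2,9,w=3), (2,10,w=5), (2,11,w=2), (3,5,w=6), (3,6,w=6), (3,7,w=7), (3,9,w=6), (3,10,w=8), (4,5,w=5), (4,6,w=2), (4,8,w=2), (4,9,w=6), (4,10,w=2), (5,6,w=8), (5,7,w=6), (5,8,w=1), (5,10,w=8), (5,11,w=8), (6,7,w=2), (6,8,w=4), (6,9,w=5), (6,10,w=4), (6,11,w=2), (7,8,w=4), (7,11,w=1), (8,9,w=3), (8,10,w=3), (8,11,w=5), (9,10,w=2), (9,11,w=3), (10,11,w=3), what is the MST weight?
15 (MST edges: (1,2,w=1), (1,3,w=1), (1,4,w=1), (1,11,w=2), (4,6,w=2), (4,8,w=2), (4,10,w=2), (5,8,w=1), (7,11,w=1), (9,10,w=2); sum of weights 1 + 1 + 1 + 2 + 2 + 2 + 2 + 1 + 1 + 2 = 15)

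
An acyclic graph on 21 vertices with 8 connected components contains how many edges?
13 (Each of the 8 component trees on V_i vertices has V_i - 1 edges; summing gives V - C = 21 - 8 = 13)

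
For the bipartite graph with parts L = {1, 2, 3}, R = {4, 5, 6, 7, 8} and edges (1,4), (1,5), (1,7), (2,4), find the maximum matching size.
2 (matching: (1,7), (2,4); upper bound min(|L|,|R|) = min(3,5) = 3)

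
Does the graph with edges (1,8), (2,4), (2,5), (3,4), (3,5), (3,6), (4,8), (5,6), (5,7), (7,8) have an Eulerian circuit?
No (4 vertices have odd degree: {1, 3, 4, 8}; Eulerian circuit requires 0)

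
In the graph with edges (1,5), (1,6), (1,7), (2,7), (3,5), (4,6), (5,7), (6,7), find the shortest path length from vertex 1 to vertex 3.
2 (path: 1 -> 5 -> 3, 2 edges)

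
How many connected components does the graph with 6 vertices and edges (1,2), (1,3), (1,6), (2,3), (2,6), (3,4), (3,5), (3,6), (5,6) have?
1 (components: {1, 2, 3, 4, 5, 6})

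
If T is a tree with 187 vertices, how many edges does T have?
186 (A tree on V vertices has V - 1 edges, so 187 - 1 = 186)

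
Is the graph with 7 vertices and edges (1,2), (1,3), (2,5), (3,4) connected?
No, it has 3 components: {1, 2, 3, 4, 5}, {6}, {7}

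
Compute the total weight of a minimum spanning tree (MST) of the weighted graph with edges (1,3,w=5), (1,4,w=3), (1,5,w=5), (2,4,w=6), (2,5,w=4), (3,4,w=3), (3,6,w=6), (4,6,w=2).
17 (MST edges: (1,4,w=3), (1,5,w=5), (2,5,w=4), (3,4,w=3), (4,6,w=2); sum of weights 3 + 5 + 4 + 3 + 2 = 17)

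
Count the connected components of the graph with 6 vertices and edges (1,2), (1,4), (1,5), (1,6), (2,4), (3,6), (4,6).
1 (components: {1, 2, 3, 4, 5, 6})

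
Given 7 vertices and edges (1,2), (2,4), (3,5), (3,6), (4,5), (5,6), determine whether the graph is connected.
No, it has 2 components: {1, 2, 3, 4, 5, 6}, {7}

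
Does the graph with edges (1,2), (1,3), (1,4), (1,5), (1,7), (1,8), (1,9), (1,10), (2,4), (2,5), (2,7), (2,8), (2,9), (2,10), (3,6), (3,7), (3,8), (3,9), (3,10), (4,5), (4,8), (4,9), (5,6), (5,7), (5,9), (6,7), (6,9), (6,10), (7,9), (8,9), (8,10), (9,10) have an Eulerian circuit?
No (4 vertices have odd degree: {2, 4, 6, 9}; Eulerian circuit requires 0)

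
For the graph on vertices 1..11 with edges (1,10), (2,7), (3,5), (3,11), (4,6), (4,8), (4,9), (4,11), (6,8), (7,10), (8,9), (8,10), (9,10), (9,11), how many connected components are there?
1 (components: {1, 2, 3, 4, 5, 6, 7, 8, 9, 10, 11})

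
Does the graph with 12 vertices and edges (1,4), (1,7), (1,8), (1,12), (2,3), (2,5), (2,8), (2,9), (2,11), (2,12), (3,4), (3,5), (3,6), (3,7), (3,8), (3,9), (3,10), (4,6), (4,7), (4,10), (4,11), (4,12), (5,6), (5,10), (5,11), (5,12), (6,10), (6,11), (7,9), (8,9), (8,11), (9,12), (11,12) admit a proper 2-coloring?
No (odd cycle of length 3: 12 -> 1 -> 4 -> 12)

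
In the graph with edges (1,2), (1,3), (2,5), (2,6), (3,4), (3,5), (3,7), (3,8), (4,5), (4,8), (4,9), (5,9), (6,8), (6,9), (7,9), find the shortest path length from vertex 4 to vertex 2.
2 (path: 4 -> 5 -> 2, 2 edges)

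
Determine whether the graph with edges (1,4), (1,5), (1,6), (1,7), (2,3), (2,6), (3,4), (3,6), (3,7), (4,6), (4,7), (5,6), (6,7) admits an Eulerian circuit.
Yes (the graph is connected and all 7 vertices have even degree)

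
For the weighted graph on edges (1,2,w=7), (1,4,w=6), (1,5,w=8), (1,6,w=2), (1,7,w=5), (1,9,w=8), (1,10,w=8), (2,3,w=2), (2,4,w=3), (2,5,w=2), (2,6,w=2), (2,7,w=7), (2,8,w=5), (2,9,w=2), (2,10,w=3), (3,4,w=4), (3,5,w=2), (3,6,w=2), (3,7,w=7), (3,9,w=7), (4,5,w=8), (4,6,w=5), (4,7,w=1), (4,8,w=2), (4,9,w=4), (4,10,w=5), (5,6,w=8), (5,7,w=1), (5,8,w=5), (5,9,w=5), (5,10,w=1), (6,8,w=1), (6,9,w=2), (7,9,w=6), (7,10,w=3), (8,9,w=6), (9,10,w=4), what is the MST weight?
14 (MST edges: (1,6,w=2), (2,3,w=2), (2,5,w=2), (2,6,w=2), (2,9,w=2), (4,7,w=1), (5,7,w=1), (5,10,w=1), (6,8,w=1); sum of weights 2 + 2 + 2 + 2 + 2 + 1 + 1 + 1 + 1 = 14)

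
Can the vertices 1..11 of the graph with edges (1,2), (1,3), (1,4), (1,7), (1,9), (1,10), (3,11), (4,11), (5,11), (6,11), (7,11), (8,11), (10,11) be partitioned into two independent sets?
Yes. Partition: {1, 11}, {2, 3, 4, 5, 6, 7, 8, 9, 10}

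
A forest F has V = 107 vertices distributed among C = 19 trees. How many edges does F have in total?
88 (Each of the 19 component trees on V_i vertices has V_i - 1 edges; summing gives V - C = 107 - 19 = 88)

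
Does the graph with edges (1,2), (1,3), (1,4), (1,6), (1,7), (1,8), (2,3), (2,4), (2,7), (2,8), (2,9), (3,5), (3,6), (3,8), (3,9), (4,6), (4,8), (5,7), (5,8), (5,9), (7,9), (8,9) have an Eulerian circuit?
No (2 vertices have odd degree: {6, 9}; Eulerian circuit requires 0)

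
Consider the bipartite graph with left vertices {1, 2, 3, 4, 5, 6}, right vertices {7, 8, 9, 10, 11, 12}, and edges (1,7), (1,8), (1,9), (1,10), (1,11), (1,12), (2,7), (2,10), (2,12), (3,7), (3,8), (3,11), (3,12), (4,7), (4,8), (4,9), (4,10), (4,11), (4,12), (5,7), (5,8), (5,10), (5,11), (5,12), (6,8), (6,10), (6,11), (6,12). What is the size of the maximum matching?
6 (matching: (1,12), (2,10), (3,11), (4,9), (5,7), (6,8); upper bound min(|L|,|R|) = min(6,6) = 6)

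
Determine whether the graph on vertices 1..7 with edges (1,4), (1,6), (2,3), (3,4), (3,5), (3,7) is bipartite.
Yes. Partition: {1, 3}, {2, 4, 5, 6, 7}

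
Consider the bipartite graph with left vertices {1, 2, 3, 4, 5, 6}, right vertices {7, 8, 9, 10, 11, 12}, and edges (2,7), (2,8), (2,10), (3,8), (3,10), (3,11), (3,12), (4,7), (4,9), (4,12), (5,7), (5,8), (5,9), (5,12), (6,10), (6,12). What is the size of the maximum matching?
5 (matching: (2,10), (3,11), (4,9), (5,8), (6,12); upper bound min(|L|,|R|) = min(6,6) = 6)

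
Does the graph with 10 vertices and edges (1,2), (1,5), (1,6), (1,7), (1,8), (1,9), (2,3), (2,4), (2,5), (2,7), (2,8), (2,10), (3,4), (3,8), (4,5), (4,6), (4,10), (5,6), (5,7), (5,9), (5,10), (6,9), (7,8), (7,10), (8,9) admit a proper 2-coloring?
No (odd cycle of length 3: 2 -> 1 -> 5 -> 2)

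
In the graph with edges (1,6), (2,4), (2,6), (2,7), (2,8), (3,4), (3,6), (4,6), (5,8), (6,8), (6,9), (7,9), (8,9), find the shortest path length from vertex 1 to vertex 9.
2 (path: 1 -> 6 -> 9, 2 edges)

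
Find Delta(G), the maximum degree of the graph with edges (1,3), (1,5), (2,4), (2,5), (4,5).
3 (attained at vertex 5)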